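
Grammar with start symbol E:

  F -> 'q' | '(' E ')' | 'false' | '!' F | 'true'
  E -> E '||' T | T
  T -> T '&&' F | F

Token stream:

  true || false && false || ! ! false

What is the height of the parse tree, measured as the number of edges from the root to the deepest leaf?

5

[E [E [E [T [F true]]] || [T [T [F false]] && [F false]]] || [T [F ! [F ! [F false]]]]]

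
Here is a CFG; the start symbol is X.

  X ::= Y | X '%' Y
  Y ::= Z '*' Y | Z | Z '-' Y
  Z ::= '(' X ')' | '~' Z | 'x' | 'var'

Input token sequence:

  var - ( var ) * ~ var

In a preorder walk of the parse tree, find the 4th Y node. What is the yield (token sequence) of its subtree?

~ var

[X [Y [Z var] - [Y [Z ( [X [Y [Z var]]] )] * [Y [Z ~ [Z var]]]]]]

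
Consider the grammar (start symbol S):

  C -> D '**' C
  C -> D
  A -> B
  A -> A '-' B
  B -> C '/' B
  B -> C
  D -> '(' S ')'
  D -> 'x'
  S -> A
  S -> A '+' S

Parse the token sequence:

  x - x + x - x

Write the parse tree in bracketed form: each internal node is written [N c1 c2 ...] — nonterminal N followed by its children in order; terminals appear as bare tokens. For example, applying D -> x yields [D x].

S
A + S
A - B + S
B - B + S
C - B + S
D - B + S
x - B + S
x - C + S
x - D + S
x - x + S
x - x + A
x - x + A - B
x - x + B - B
x - x + C - B
x - x + D - B
x - x + x - B
x - x + x - C
x - x + x - D
x - x + x - x

[S [A [A [B [C [D x]]]] - [B [C [D x]]]] + [S [A [A [B [C [D x]]]] - [B [C [D x]]]]]]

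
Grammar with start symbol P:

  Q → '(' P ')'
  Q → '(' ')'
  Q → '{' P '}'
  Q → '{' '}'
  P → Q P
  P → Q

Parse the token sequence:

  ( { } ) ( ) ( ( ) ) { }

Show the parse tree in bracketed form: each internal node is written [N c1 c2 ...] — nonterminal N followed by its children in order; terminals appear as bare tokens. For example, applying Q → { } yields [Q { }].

[P [Q ( [P [Q { }]] )] [P [Q ( )] [P [Q ( [P [Q ( )]] )] [P [Q { }]]]]]

P
Q P
( P ) P
( Q ) P
( { } ) P
( { } ) Q P
( { } ) ( ) P
( { } ) ( ) Q P
( { } ) ( ) ( P ) P
( { } ) ( ) ( Q ) P
( { } ) ( ) ( ( ) ) P
( { } ) ( ) ( ( ) ) Q
( { } ) ( ) ( ( ) ) { }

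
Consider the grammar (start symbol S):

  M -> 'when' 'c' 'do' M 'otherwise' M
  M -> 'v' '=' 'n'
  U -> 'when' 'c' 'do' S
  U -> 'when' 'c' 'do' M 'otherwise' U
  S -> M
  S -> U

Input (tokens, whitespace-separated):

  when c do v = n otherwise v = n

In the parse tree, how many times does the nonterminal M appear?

[S [M when c do [M v = n] otherwise [M v = n]]]

3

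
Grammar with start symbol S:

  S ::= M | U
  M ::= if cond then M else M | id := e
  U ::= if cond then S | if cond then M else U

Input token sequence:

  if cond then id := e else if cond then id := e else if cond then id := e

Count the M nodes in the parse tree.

3

[S [U if cond then [M id := e] else [U if cond then [M id := e] else [U if cond then [S [M id := e]]]]]]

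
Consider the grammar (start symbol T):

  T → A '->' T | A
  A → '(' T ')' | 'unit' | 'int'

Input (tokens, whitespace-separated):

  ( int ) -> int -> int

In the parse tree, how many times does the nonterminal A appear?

[T [A ( [T [A int]] )] -> [T [A int] -> [T [A int]]]]

4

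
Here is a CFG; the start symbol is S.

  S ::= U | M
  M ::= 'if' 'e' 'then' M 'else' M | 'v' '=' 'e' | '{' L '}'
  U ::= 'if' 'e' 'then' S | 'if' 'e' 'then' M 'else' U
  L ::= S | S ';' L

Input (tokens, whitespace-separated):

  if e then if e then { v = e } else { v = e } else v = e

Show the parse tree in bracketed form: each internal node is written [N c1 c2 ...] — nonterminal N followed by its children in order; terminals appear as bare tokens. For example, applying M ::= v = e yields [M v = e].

[S [M if e then [M if e then [M { [L [S [M v = e]]] }] else [M { [L [S [M v = e]]] }]] else [M v = e]]]

S
M
if e then M else M
if e then if e then M else M else M
if e then if e then { L } else M else M
if e then if e then { S } else M else M
if e then if e then { M } else M else M
if e then if e then { v = e } else M else M
if e then if e then { v = e } else { L } else M
if e then if e then { v = e } else { S } else M
if e then if e then { v = e } else { M } else M
if e then if e then { v = e } else { v = e } else M
if e then if e then { v = e } else { v = e } else v = e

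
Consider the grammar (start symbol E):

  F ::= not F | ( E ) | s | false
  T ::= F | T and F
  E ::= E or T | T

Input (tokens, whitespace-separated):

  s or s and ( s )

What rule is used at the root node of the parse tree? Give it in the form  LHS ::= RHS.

[E [E [T [F s]]] or [T [T [F s]] and [F ( [E [T [F s]]] )]]]

E ::= E or T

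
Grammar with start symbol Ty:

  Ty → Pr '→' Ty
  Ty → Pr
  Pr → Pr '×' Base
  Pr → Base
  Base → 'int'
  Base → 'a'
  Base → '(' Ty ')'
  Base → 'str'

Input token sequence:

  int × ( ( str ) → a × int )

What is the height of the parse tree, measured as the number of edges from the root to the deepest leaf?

9

[Ty [Pr [Pr [Base int]] × [Base ( [Ty [Pr [Base ( [Ty [Pr [Base str]]] )]] → [Ty [Pr [Pr [Base a]] × [Base int]]]] )]]]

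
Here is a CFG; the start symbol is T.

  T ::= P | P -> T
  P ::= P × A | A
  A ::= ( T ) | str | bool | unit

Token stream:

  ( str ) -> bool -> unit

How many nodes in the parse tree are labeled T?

4

[T [P [A ( [T [P [A str]]] )]] -> [T [P [A bool]] -> [T [P [A unit]]]]]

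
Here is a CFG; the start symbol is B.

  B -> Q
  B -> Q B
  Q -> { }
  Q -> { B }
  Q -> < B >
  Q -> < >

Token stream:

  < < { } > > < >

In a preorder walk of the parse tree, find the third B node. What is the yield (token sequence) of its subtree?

{ }

[B [Q < [B [Q < [B [Q { }]] >]] >] [B [Q < >]]]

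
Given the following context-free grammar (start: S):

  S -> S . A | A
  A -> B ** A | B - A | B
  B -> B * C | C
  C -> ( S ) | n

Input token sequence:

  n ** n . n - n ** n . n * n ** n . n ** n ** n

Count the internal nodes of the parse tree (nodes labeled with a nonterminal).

[S [S [S [S [A [B [C n]] ** [A [B [C n]]]]] . [A [B [C n]] - [A [B [C n]] ** [A [B [C n]]]]]] . [A [B [B [C n]] * [C n]] ** [A [B [C n]]]]] . [A [B [C n]] ** [A [B [C n]] ** [A [B [C n]]]]]]

36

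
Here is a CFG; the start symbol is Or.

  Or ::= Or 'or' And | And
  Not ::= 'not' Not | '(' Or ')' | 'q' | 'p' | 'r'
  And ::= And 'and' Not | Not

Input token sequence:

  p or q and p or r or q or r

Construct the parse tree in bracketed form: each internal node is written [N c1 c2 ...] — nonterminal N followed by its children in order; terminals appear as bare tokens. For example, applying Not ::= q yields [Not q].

Or
Or or And
Or or And or And
Or or And or And or And
Or or And or And or And or And
And or And or And or And or And
Not or And or And or And or And
p or And or And or And or And
p or And and Not or And or And or And
p or Not and Not or And or And or And
p or q and Not or And or And or And
p or q and p or And or And or And
p or q and p or Not or And or And
p or q and p or r or And or And
p or q and p or r or Not or And
p or q and p or r or q or And
p or q and p or r or q or Not
p or q and p or r or q or r

[Or [Or [Or [Or [Or [And [Not p]]] or [And [And [Not q]] and [Not p]]] or [And [Not r]]] or [And [Not q]]] or [And [Not r]]]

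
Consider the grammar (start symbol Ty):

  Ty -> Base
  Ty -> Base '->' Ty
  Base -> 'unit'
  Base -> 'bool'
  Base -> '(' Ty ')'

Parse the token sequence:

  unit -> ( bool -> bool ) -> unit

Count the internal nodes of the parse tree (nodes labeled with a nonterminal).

[Ty [Base unit] -> [Ty [Base ( [Ty [Base bool] -> [Ty [Base bool]]] )] -> [Ty [Base unit]]]]

10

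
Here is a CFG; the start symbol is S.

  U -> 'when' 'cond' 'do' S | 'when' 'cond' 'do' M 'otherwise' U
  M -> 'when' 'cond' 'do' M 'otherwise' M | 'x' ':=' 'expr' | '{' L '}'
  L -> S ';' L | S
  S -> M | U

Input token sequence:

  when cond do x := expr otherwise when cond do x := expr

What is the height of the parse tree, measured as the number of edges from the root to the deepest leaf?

5

[S [U when cond do [M x := expr] otherwise [U when cond do [S [M x := expr]]]]]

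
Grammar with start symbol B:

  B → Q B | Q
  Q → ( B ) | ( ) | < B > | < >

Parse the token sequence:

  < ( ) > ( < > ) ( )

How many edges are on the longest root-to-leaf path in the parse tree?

[B [Q < [B [Q ( )]] >] [B [Q ( [B [Q < >]] )] [B [Q ( )]]]]

5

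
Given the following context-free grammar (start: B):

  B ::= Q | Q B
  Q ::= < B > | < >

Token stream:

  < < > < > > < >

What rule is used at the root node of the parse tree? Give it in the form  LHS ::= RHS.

B ::= Q B

[B [Q < [B [Q < >] [B [Q < >]]] >] [B [Q < >]]]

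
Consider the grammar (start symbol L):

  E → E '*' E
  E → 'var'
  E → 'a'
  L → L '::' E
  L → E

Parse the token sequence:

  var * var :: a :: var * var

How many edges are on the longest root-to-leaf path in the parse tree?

[L [L [L [E [E var] * [E var]]] :: [E a]] :: [E [E var] * [E var]]]

5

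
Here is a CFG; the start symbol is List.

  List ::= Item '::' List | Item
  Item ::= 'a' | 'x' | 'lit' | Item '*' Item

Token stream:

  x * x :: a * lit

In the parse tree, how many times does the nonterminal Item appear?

6

[List [Item [Item x] * [Item x]] :: [List [Item [Item a] * [Item lit]]]]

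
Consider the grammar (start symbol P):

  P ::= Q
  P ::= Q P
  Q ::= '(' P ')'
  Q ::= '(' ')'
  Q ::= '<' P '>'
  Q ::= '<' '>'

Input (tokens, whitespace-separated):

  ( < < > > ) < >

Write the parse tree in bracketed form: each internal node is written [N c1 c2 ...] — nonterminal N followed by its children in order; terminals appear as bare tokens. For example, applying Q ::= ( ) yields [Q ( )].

P
Q P
( P ) P
( Q ) P
( < P > ) P
( < Q > ) P
( < < > > ) P
( < < > > ) Q
( < < > > ) < >

[P [Q ( [P [Q < [P [Q < >]] >]] )] [P [Q < >]]]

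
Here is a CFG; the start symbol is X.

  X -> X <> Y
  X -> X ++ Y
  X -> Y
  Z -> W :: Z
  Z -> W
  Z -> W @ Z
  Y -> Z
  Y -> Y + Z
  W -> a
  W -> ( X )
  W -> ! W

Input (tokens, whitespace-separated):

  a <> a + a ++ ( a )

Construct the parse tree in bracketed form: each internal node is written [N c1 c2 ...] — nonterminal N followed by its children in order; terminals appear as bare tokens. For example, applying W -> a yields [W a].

[X [X [X [Y [Z [W a]]]] <> [Y [Y [Z [W a]]] + [Z [W a]]]] ++ [Y [Z [W ( [X [Y [Z [W a]]]] )]]]]

X
X ++ Y
X <> Y ++ Y
Y <> Y ++ Y
Z <> Y ++ Y
W <> Y ++ Y
a <> Y ++ Y
a <> Y + Z ++ Y
a <> Z + Z ++ Y
a <> W + Z ++ Y
a <> a + Z ++ Y
a <> a + W ++ Y
a <> a + a ++ Y
a <> a + a ++ Z
a <> a + a ++ W
a <> a + a ++ ( X )
a <> a + a ++ ( Y )
a <> a + a ++ ( Z )
a <> a + a ++ ( W )
a <> a + a ++ ( a )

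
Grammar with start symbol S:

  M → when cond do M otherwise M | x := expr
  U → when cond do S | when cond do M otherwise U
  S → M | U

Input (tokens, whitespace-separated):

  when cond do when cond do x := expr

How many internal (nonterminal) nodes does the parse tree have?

[S [U when cond do [S [U when cond do [S [M x := expr]]]]]]

6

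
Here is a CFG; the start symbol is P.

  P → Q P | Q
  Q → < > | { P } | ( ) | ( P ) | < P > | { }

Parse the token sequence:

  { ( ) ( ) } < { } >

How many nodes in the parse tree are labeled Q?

[P [Q { [P [Q ( )] [P [Q ( )]]] }] [P [Q < [P [Q { }]] >]]]

5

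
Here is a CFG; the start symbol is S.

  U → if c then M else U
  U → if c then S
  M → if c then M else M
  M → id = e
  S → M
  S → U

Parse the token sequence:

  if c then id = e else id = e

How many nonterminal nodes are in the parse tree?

4

[S [M if c then [M id = e] else [M id = e]]]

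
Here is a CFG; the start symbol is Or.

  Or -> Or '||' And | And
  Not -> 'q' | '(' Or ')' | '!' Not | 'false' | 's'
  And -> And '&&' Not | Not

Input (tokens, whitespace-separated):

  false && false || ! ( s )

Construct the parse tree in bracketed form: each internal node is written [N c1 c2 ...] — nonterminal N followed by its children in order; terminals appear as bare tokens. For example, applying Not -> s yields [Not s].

[Or [Or [And [And [Not false]] && [Not false]]] || [And [Not ! [Not ( [Or [And [Not s]]] )]]]]

Or
Or || And
And || And
And && Not || And
Not && Not || And
false && Not || And
false && false || And
false && false || Not
false && false || ! Not
false && false || ! ( Or )
false && false || ! ( And )
false && false || ! ( Not )
false && false || ! ( s )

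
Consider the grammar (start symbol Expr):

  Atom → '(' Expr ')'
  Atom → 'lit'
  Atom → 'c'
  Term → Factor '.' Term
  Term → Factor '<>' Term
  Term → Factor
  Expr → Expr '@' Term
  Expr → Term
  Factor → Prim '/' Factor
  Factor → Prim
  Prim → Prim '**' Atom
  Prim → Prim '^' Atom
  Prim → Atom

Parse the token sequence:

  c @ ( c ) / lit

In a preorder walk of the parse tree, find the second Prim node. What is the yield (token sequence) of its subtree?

[Expr [Expr [Term [Factor [Prim [Atom c]]]]] @ [Term [Factor [Prim [Atom ( [Expr [Term [Factor [Prim [Atom c]]]]] )]] / [Factor [Prim [Atom lit]]]]]]

( c )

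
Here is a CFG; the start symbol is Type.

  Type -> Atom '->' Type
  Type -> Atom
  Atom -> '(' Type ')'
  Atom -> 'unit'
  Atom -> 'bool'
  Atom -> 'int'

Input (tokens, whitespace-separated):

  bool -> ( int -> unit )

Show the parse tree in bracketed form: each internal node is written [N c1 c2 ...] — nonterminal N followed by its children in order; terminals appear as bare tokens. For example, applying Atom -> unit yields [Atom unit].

Type
Atom -> Type
bool -> Type
bool -> Atom
bool -> ( Type )
bool -> ( Atom -> Type )
bool -> ( int -> Type )
bool -> ( int -> Atom )
bool -> ( int -> unit )

[Type [Atom bool] -> [Type [Atom ( [Type [Atom int] -> [Type [Atom unit]]] )]]]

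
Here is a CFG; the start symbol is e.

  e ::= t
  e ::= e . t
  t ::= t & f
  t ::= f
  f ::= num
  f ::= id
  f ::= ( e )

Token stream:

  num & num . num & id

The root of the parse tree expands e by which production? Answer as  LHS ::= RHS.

[e [e [t [t [f num]] & [f num]]] . [t [t [f num]] & [f id]]]

e ::= e . t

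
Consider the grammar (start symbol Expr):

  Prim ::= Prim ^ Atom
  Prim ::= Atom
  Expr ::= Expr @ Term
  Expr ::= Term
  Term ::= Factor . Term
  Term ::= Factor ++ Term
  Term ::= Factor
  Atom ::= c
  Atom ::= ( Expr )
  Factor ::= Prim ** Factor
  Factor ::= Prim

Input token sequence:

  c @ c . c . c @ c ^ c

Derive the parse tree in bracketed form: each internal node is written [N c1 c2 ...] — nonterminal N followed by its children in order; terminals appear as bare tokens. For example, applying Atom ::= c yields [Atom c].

[Expr [Expr [Expr [Term [Factor [Prim [Atom c]]]]] @ [Term [Factor [Prim [Atom c]]] . [Term [Factor [Prim [Atom c]]] . [Term [Factor [Prim [Atom c]]]]]]] @ [Term [Factor [Prim [Prim [Atom c]] ^ [Atom c]]]]]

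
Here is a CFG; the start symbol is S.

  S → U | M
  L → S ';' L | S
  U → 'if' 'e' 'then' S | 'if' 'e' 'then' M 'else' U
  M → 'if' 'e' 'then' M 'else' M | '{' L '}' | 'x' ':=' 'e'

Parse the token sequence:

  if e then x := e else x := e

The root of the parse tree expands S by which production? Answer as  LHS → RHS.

[S [M if e then [M x := e] else [M x := e]]]

S → M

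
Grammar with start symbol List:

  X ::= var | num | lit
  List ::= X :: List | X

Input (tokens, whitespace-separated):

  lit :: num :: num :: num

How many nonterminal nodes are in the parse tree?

[List [X lit] :: [List [X num] :: [List [X num] :: [List [X num]]]]]

8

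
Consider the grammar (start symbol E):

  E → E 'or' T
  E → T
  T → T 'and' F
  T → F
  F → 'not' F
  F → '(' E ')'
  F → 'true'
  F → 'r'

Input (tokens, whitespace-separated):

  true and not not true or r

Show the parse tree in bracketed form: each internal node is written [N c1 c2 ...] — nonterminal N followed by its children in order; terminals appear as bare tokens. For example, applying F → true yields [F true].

E
E or T
T or T
T and F or T
F and F or T
true and F or T
true and not F or T
true and not not F or T
true and not not true or T
true and not not true or F
true and not not true or r

[E [E [T [T [F true]] and [F not [F not [F true]]]]] or [T [F r]]]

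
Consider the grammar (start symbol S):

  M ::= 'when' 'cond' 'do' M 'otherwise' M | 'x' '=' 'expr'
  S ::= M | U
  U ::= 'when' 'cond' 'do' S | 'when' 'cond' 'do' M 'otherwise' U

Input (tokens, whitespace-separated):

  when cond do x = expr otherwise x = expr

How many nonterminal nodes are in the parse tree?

[S [M when cond do [M x = expr] otherwise [M x = expr]]]

4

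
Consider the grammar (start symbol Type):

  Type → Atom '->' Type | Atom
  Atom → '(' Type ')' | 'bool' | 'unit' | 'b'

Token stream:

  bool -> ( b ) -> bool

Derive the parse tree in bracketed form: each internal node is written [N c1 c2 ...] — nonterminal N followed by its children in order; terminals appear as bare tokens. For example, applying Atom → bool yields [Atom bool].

[Type [Atom bool] -> [Type [Atom ( [Type [Atom b]] )] -> [Type [Atom bool]]]]

Type
Atom -> Type
bool -> Type
bool -> Atom -> Type
bool -> ( Type ) -> Type
bool -> ( Atom ) -> Type
bool -> ( b ) -> Type
bool -> ( b ) -> Atom
bool -> ( b ) -> bool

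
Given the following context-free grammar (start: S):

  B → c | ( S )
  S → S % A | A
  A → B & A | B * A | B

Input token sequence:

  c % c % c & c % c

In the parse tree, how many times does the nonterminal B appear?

5

[S [S [S [S [A [B c]]] % [A [B c]]] % [A [B c] & [A [B c]]]] % [A [B c]]]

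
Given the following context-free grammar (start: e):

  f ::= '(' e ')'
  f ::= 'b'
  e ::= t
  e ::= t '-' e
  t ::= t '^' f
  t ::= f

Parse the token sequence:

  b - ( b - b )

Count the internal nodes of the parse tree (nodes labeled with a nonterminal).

[e [t [f b]] - [e [t [f ( [e [t [f b]] - [e [t [f b]]]] )]]]]

12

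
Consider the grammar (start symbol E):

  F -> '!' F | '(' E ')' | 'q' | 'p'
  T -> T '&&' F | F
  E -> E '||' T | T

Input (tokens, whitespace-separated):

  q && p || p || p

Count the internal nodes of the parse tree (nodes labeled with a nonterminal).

11

[E [E [E [T [T [F q]] && [F p]]] || [T [F p]]] || [T [F p]]]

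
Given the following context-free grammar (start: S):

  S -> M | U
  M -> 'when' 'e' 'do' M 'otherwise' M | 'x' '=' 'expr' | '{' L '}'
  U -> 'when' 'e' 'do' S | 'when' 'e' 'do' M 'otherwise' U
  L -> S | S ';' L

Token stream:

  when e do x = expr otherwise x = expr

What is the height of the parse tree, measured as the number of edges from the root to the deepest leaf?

3

[S [M when e do [M x = expr] otherwise [M x = expr]]]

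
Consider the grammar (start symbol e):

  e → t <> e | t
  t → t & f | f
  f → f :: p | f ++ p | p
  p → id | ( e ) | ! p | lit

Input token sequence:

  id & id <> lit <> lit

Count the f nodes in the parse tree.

4

[e [t [t [f [p id]]] & [f [p id]]] <> [e [t [f [p lit]]] <> [e [t [f [p lit]]]]]]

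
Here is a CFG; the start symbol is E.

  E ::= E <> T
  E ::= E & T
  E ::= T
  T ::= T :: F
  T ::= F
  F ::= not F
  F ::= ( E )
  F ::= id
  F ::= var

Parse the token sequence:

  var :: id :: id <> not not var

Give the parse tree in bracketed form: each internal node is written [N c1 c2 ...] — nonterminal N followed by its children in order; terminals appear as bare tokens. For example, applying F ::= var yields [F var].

E
E <> T
T <> T
T :: F <> T
T :: F :: F <> T
F :: F :: F <> T
var :: F :: F <> T
var :: id :: F <> T
var :: id :: id <> T
var :: id :: id <> F
var :: id :: id <> not F
var :: id :: id <> not not F
var :: id :: id <> not not var

[E [E [T [T [T [F var]] :: [F id]] :: [F id]]] <> [T [F not [F not [F var]]]]]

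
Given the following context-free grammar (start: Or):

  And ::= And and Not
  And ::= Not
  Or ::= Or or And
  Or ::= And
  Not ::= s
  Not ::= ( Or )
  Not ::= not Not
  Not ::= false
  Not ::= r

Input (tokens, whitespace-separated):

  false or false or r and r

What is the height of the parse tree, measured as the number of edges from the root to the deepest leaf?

[Or [Or [Or [And [Not false]]] or [And [Not false]]] or [And [And [Not r]] and [Not r]]]

5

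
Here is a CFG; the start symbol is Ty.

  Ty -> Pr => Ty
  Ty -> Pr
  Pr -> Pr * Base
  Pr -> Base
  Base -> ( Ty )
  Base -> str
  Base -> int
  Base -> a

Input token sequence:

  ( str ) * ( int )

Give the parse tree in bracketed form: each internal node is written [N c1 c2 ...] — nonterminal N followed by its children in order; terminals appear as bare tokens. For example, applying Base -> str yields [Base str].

Ty
Pr
Pr * Base
Base * Base
( Ty ) * Base
( Pr ) * Base
( Base ) * Base
( str ) * Base
( str ) * ( Ty )
( str ) * ( Pr )
( str ) * ( Base )
( str ) * ( int )

[Ty [Pr [Pr [Base ( [Ty [Pr [Base str]]] )]] * [Base ( [Ty [Pr [Base int]]] )]]]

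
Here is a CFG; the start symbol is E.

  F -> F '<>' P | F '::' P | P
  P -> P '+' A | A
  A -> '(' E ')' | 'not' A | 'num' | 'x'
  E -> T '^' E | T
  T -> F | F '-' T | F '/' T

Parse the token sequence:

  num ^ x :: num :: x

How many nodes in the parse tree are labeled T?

[E [T [F [P [A num]]]] ^ [E [T [F [F [F [P [A x]]] :: [P [A num]]] :: [P [A x]]]]]]

2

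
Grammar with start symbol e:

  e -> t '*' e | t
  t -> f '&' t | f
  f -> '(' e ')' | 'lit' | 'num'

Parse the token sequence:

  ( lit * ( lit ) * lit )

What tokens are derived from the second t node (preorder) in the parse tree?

[e [t [f ( [e [t [f lit]] * [e [t [f ( [e [t [f lit]]] )]] * [e [t [f lit]]]]] )]]]

lit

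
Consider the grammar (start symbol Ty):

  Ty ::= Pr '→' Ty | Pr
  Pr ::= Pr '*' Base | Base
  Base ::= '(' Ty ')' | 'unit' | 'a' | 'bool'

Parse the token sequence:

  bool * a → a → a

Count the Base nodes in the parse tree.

[Ty [Pr [Pr [Base bool]] * [Base a]] → [Ty [Pr [Base a]] → [Ty [Pr [Base a]]]]]

4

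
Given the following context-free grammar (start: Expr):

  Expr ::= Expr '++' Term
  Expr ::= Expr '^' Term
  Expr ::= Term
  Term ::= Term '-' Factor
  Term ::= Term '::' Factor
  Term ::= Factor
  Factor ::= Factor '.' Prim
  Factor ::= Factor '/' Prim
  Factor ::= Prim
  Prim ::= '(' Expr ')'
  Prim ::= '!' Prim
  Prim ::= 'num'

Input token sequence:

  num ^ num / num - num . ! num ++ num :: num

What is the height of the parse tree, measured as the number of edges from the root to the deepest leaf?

7

[Expr [Expr [Expr [Term [Factor [Prim num]]]] ^ [Term [Term [Factor [Factor [Prim num]] / [Prim num]]] - [Factor [Factor [Prim num]] . [Prim ! [Prim num]]]]] ++ [Term [Term [Factor [Prim num]]] :: [Factor [Prim num]]]]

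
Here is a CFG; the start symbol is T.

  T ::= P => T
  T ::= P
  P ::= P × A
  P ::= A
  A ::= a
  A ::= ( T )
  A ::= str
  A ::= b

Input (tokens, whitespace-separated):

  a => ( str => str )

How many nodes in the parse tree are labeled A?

4

[T [P [A a]] => [T [P [A ( [T [P [A str]] => [T [P [A str]]]] )]]]]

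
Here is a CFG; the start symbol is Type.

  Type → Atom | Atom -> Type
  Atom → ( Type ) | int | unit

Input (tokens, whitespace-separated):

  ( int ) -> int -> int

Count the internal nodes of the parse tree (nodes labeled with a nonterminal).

8

[Type [Atom ( [Type [Atom int]] )] -> [Type [Atom int] -> [Type [Atom int]]]]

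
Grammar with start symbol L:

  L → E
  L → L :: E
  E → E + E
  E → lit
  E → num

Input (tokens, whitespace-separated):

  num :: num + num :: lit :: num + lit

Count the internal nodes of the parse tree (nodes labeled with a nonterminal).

12

[L [L [L [L [E num]] :: [E [E num] + [E num]]] :: [E lit]] :: [E [E num] + [E lit]]]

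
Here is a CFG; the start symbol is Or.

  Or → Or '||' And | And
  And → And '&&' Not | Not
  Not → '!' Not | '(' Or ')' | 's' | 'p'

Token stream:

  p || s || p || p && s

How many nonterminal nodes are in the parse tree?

14

[Or [Or [Or [Or [And [Not p]]] || [And [Not s]]] || [And [Not p]]] || [And [And [Not p]] && [Not s]]]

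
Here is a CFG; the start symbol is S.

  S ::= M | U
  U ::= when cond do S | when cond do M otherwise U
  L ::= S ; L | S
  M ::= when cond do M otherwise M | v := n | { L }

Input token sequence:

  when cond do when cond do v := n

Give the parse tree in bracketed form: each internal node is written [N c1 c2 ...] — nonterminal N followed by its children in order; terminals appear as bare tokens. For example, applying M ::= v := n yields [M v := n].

S
U
when cond do S
when cond do U
when cond do when cond do S
when cond do when cond do M
when cond do when cond do v := n

[S [U when cond do [S [U when cond do [S [M v := n]]]]]]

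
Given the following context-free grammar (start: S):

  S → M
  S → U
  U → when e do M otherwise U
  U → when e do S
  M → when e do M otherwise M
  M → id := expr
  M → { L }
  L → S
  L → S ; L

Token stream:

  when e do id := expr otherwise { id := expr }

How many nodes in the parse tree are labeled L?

1

[S [M when e do [M id := expr] otherwise [M { [L [S [M id := expr]]] }]]]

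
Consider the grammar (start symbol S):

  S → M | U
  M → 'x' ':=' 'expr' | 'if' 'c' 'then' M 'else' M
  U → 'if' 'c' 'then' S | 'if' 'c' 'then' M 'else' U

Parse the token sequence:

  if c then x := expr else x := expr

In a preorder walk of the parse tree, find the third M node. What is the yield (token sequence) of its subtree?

x := expr

[S [M if c then [M x := expr] else [M x := expr]]]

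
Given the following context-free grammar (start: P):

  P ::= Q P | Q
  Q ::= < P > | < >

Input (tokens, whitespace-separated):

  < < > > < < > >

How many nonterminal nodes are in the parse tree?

8

[P [Q < [P [Q < >]] >] [P [Q < [P [Q < >]] >]]]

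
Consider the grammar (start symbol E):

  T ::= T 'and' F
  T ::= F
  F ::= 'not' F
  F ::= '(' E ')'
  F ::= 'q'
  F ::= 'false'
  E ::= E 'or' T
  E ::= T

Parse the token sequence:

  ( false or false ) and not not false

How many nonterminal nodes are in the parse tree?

[E [T [T [F ( [E [E [T [F false]]] or [T [F false]]] )]] and [F not [F not [F false]]]]]

13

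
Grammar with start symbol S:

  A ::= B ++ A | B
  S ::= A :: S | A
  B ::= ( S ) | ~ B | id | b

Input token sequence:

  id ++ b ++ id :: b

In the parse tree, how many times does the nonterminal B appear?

[S [A [B id] ++ [A [B b] ++ [A [B id]]]] :: [S [A [B b]]]]

4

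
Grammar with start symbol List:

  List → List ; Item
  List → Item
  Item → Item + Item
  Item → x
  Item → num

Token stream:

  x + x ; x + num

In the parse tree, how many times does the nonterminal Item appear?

[List [List [Item [Item x] + [Item x]]] ; [Item [Item x] + [Item num]]]

6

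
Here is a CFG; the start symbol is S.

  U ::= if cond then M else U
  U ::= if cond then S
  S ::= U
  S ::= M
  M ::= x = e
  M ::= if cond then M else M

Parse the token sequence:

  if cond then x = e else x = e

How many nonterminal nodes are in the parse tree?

[S [M if cond then [M x = e] else [M x = e]]]

4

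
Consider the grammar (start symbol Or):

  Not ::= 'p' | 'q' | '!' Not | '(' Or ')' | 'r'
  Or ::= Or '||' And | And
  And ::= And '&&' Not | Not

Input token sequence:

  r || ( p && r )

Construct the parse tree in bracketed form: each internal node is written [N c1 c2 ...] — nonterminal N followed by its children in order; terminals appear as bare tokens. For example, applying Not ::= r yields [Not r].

[Or [Or [And [Not r]]] || [And [Not ( [Or [And [And [Not p]] && [Not r]]] )]]]

Or
Or || And
And || And
Not || And
r || And
r || Not
r || ( Or )
r || ( And )
r || ( And && Not )
r || ( Not && Not )
r || ( p && Not )
r || ( p && r )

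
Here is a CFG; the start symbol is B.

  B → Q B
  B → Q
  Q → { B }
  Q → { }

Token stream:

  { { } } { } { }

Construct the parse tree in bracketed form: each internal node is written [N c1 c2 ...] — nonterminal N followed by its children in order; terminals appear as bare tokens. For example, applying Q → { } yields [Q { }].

[B [Q { [B [Q { }]] }] [B [Q { }] [B [Q { }]]]]

B
Q B
{ B } B
{ Q } B
{ { } } B
{ { } } Q B
{ { } } { } B
{ { } } { } Q
{ { } } { } { }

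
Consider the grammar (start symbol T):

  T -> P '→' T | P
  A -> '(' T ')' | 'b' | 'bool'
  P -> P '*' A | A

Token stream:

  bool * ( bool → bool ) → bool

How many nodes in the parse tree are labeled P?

[T [P [P [A bool]] * [A ( [T [P [A bool]] → [T [P [A bool]]]] )]] → [T [P [A bool]]]]

5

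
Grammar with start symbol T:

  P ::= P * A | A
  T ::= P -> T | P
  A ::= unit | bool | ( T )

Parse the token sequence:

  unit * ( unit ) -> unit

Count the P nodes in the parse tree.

4

[T [P [P [A unit]] * [A ( [T [P [A unit]]] )]] -> [T [P [A unit]]]]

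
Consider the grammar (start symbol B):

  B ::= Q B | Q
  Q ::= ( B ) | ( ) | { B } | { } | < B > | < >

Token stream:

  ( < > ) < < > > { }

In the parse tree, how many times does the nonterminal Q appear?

[B [Q ( [B [Q < >]] )] [B [Q < [B [Q < >]] >] [B [Q { }]]]]

5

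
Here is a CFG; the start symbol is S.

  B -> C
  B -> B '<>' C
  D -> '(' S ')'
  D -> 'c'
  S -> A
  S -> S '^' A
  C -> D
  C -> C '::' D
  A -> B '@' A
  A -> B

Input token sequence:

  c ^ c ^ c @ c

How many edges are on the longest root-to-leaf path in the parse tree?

7

[S [S [S [A [B [C [D c]]]]] ^ [A [B [C [D c]]]]] ^ [A [B [C [D c]]] @ [A [B [C [D c]]]]]]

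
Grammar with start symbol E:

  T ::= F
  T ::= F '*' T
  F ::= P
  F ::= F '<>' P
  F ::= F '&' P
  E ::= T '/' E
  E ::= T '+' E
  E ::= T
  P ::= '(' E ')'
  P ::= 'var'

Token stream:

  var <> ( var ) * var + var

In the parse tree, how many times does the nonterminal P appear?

5

[E [T [F [F [P var]] <> [P ( [E [T [F [P var]]]] )]] * [T [F [P var]]]] + [E [T [F [P var]]]]]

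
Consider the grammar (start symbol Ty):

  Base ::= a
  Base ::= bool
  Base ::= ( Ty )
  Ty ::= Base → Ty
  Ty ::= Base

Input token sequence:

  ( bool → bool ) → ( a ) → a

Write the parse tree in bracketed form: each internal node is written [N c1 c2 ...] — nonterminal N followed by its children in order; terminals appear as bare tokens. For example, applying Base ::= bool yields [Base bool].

Ty
Base → Ty
( Ty ) → Ty
( Base → Ty ) → Ty
( bool → Ty ) → Ty
( bool → Base ) → Ty
( bool → bool ) → Ty
( bool → bool ) → Base → Ty
( bool → bool ) → ( Ty ) → Ty
( bool → bool ) → ( Base ) → Ty
( bool → bool ) → ( a ) → Ty
( bool → bool ) → ( a ) → Base
( bool → bool ) → ( a ) → a

[Ty [Base ( [Ty [Base bool] → [Ty [Base bool]]] )] → [Ty [Base ( [Ty [Base a]] )] → [Ty [Base a]]]]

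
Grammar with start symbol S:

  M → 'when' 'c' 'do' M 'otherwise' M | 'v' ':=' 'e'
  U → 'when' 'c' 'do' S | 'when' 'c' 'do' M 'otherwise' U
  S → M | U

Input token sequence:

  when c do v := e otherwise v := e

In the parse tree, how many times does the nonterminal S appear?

[S [M when c do [M v := e] otherwise [M v := e]]]

1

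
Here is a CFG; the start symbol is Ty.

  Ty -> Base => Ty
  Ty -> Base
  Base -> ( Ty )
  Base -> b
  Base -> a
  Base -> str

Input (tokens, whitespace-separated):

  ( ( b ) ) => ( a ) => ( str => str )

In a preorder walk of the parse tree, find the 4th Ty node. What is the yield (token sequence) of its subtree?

[Ty [Base ( [Ty [Base ( [Ty [Base b]] )]] )] => [Ty [Base ( [Ty [Base a]] )] => [Ty [Base ( [Ty [Base str] => [Ty [Base str]]] )]]]]

( a ) => ( str => str )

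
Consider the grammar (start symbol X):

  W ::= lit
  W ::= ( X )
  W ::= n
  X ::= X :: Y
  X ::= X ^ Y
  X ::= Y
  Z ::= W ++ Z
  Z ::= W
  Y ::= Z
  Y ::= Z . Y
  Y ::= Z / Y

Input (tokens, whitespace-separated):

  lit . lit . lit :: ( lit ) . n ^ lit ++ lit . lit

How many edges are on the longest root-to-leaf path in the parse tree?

[X [X [X [Y [Z [W lit]] . [Y [Z [W lit]] . [Y [Z [W lit]]]]]] :: [Y [Z [W ( [X [Y [Z [W lit]]]] )]] . [Y [Z [W n]]]]] ^ [Y [Z [W lit] ++ [Z [W lit]]] . [Y [Z [W lit]]]]]

9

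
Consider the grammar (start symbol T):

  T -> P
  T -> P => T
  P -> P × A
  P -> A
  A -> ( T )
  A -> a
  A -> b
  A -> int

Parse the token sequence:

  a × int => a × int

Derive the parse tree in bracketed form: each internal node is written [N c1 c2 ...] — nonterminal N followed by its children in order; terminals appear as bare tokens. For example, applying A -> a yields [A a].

T
P => T
P × A => T
A × A => T
a × A => T
a × int => T
a × int => P
a × int => P × A
a × int => A × A
a × int => a × A
a × int => a × int

[T [P [P [A a]] × [A int]] => [T [P [P [A a]] × [A int]]]]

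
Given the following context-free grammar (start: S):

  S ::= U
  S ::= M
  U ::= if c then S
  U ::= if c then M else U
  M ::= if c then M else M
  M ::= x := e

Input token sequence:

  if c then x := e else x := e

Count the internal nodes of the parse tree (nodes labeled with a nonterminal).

4

[S [M if c then [M x := e] else [M x := e]]]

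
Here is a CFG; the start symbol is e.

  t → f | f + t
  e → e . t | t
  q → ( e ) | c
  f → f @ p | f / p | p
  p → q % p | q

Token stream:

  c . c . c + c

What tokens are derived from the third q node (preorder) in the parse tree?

c

[e [e [e [t [f [p [q c]]]]] . [t [f [p [q c]]]]] . [t [f [p [q c]]] + [t [f [p [q c]]]]]]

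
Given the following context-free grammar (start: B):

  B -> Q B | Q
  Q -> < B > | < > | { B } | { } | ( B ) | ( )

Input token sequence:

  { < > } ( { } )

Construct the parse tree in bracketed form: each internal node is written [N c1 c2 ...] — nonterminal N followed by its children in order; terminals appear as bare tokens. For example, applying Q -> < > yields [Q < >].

B
Q B
{ B } B
{ Q } B
{ < > } B
{ < > } Q
{ < > } ( B )
{ < > } ( Q )
{ < > } ( { } )

[B [Q { [B [Q < >]] }] [B [Q ( [B [Q { }]] )]]]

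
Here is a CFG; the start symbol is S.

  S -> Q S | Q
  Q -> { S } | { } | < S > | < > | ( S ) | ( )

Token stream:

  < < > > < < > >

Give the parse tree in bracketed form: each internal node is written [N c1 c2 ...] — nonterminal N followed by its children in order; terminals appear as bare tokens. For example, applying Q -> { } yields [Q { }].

S
Q S
< S > S
< Q > S
< < > > S
< < > > Q
< < > > < S >
< < > > < Q >
< < > > < < > >

[S [Q < [S [Q < >]] >] [S [Q < [S [Q < >]] >]]]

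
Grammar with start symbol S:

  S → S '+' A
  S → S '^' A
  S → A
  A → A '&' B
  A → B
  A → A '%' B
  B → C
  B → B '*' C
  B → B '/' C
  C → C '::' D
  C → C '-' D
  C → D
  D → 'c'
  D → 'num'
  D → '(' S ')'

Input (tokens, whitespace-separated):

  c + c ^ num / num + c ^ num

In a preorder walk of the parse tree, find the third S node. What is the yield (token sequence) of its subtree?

[S [S [S [S [S [A [B [C [D c]]]]] + [A [B [C [D c]]]]] ^ [A [B [B [C [D num]]] / [C [D num]]]]] + [A [B [C [D c]]]]] ^ [A [B [C [D num]]]]]

c + c ^ num / num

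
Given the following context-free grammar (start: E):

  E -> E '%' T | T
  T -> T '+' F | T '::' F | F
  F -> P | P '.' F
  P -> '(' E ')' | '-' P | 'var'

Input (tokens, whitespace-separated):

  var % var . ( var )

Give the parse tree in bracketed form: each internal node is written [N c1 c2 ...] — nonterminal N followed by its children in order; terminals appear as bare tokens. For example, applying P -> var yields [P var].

E
E % T
T % T
F % T
P % T
var % T
var % F
var % P . F
var % var . F
var % var . P
var % var . ( E )
var % var . ( T )
var % var . ( F )
var % var . ( P )
var % var . ( var )

[E [E [T [F [P var]]]] % [T [F [P var] . [F [P ( [E [T [F [P var]]]] )]]]]]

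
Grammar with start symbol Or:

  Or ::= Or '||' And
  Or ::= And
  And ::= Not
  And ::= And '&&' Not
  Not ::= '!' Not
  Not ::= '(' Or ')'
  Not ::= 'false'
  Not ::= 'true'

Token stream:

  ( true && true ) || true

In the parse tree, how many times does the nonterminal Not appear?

4

[Or [Or [And [Not ( [Or [And [And [Not true]] && [Not true]]] )]]] || [And [Not true]]]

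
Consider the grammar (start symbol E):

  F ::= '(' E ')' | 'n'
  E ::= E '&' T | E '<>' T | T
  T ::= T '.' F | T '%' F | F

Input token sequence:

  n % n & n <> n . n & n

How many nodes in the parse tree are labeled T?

[E [E [E [E [T [T [F n]] % [F n]]] & [T [F n]]] <> [T [T [F n]] . [F n]]] & [T [F n]]]

6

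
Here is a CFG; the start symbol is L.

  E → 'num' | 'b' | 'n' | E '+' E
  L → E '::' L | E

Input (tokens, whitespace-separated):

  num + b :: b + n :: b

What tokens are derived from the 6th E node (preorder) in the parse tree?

[L [E [E num] + [E b]] :: [L [E [E b] + [E n]] :: [L [E b]]]]

n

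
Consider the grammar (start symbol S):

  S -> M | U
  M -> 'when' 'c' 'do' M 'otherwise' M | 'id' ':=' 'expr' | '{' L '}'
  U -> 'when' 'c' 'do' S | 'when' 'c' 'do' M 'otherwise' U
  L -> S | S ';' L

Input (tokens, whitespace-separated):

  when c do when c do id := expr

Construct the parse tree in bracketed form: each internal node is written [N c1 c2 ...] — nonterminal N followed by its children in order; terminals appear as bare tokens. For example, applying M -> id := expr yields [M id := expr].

[S [U when c do [S [U when c do [S [M id := expr]]]]]]

S
U
when c do S
when c do U
when c do when c do S
when c do when c do M
when c do when c do id := expr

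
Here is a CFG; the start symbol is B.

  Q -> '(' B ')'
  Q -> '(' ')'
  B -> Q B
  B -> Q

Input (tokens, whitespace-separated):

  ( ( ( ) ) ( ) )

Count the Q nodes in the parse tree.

[B [Q ( [B [Q ( [B [Q ( )]] )] [B [Q ( )]]] )]]

4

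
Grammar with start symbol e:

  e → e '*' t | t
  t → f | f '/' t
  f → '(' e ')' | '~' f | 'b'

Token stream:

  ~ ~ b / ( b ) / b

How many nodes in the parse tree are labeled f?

6

[e [t [f ~ [f ~ [f b]]] / [t [f ( [e [t [f b]]] )] / [t [f b]]]]]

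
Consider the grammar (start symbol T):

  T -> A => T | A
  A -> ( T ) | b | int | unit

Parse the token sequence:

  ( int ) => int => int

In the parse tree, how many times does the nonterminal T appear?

4

[T [A ( [T [A int]] )] => [T [A int] => [T [A int]]]]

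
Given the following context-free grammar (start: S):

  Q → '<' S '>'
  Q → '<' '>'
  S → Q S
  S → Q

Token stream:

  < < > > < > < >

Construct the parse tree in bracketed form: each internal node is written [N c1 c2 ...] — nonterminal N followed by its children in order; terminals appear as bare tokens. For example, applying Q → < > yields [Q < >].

[S [Q < [S [Q < >]] >] [S [Q < >] [S [Q < >]]]]

S
Q S
< S > S
< Q > S
< < > > S
< < > > Q S
< < > > < > S
< < > > < > Q
< < > > < > < >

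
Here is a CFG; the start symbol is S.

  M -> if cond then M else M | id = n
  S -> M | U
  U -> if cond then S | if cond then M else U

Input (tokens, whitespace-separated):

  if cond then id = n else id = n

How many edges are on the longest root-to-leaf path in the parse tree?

3

[S [M if cond then [M id = n] else [M id = n]]]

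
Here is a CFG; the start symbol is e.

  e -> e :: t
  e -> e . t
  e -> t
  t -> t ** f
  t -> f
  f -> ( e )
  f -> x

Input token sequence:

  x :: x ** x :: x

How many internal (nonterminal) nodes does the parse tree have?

11

[e [e [e [t [f x]]] :: [t [t [f x]] ** [f x]]] :: [t [f x]]]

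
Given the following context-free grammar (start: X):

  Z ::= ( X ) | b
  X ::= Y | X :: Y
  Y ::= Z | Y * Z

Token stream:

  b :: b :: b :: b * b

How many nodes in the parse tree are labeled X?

[X [X [X [X [Y [Z b]]] :: [Y [Z b]]] :: [Y [Z b]]] :: [Y [Y [Z b]] * [Z b]]]

4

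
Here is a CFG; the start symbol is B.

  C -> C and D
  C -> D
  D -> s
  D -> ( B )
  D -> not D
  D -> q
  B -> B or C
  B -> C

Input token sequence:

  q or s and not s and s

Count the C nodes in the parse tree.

[B [B [C [D q]]] or [C [C [C [D s]] and [D not [D s]]] and [D s]]]

4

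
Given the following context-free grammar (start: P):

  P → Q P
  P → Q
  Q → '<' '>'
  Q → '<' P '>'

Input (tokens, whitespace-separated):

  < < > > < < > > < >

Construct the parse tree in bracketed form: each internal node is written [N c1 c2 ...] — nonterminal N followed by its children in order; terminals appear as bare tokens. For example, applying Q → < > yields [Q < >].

P
Q P
< P > P
< Q > P
< < > > P
< < > > Q P
< < > > < P > P
< < > > < Q > P
< < > > < < > > P
< < > > < < > > Q
< < > > < < > > < >

[P [Q < [P [Q < >]] >] [P [Q < [P [Q < >]] >] [P [Q < >]]]]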